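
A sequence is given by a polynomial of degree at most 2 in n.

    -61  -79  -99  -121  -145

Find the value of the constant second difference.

First differences: -18, -20, -22, -24
Second differences: -2, -2, -2

-2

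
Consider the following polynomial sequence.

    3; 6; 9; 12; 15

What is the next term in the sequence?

18

3, 3, 3, 3
The first differences are constant (3).
15 + 3 = 18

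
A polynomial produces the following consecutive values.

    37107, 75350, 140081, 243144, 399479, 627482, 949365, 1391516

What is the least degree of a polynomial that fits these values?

5

D1: 38243, 64731, 103063, 156335, 228003, 321883, 442151
D2: 26488, 38332, 53272, 71668, 93880, 120268
D3: 11844, 14940, 18396, 22212, 26388
D4: 3096, 3456, 3816, 4176
D5: 360, 360, 360
The fifth differences are constant, so the polynomial has degree 5.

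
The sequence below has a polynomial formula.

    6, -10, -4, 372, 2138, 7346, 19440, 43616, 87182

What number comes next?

-16, 6, 376, 1766, 5208, 12094, 24176, 43566
22, 370, 1390, 3442, 6886, 12082, 19390
348, 1020, 2052, 3444, 5196, 7308
672, 1032, 1392, 1752, 2112
360, 360, 360, 360
Constant fifth difference = 360, so extend:
2112 + 360 = 2472;  7308 + 2472 = 9780;  19390 + 9780 = 29170;  43566 + 29170 = 72736;  87182 + 72736 = 159918

159918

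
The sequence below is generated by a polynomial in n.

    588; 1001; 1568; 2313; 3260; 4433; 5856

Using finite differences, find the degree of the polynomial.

3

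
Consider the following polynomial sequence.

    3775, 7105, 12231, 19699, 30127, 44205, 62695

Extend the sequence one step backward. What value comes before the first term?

D1: 3330, 5126, 7468, 10428, 14078, 18490
D2: 1796, 2342, 2960, 3650, 4412
D3: 546, 618, 690, 762
D4: 72, 72, 72
The fourth differences are constant at 72.
Work back: 546 − 72 = 474;  1796 − 474 = 1322;  3330 − 1322 = 2008;  3775 − 2008 = 1767

1767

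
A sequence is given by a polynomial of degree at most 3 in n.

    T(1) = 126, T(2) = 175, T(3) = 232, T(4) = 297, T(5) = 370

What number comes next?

First differences: 49  57  65  73
Second differences: 8  8  8
The second differences are constant (8).
73 + 8 = 81;  370 + 81 = 451

451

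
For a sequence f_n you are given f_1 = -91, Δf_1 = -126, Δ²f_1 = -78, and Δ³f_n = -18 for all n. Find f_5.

Build the table forward from the leading diagonal:
D3: -18, -18, -18, -18, -18
D2: -78, -96, -114, -132, -150
D1: -126, -204, -300, -414, -546
f: -91, -217, -421, -721, -1135

-1135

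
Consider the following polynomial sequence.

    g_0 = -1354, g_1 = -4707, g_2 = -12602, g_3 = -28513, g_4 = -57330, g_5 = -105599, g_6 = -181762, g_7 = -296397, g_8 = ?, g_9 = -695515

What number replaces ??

-462458

Using the first 8 terms:
First differences: -3353  -7895  -15911  -28817  -48269  -76163  -114635
Second differences: -4542  -8016  -12906  -19452  -27894  -38472
Third differences: -3474  -4890  -6546  -8442  -10578
Fourth differences: -1416  -1656  -1896  -2136
Fifth differences: -240  -240  -240
Constant fifth difference = -240.
Extend forward: -2136 − 240 = -2376;  -10578 − 2376 = -12954;  -38472 − 12954 = -51426;  -114635 − 51426 = -166061;  -296397 − 166061 = -462458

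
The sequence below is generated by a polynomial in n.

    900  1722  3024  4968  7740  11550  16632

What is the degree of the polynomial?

D1: 822, 1302, 1944, 2772, 3810, 5082
D2: 480, 642, 828, 1038, 1272
D3: 162, 186, 210, 234
D4: 24, 24, 24
The fourth differences are constant, so the polynomial has degree 4.

4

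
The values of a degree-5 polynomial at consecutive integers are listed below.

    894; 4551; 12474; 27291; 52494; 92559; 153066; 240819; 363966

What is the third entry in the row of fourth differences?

D1: 3657, 7923, 14817, 25203, 40065, 60507, 87753, 123147
D2: 4266, 6894, 10386, 14862, 20442, 27246, 35394
D3: 2628, 3492, 4476, 5580, 6804, 8148
D4: 864, 984, 1104, 1224, 1344
D5: 120, 120, 120, 120

1104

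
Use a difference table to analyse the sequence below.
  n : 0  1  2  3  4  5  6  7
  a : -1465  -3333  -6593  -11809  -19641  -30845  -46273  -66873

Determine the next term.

First differences: -1868, -3260, -5216, -7832, -11204, -15428, -20600
Second differences: -1392, -1956, -2616, -3372, -4224, -5172
Third differences: -564, -660, -756, -852, -948
Fourth differences: -96, -96, -96, -96
The fourth differences are constant (-96).
-948 − 96 = -1044;  -5172 − 1044 = -6216;  -20600 − 6216 = -26816;  -66873 − 26816 = -93689

-93689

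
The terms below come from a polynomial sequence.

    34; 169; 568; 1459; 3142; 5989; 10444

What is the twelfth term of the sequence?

135  399  891  1683  2847  4455
264  492  792  1164  1608
228  300  372  444
72  72  72
Fourth differences constant at 72.
444 + 72 = 516;  1608 + 516 = 2124;  4455 + 2124 = 6579;  10444 + 6579 = 17023
516 + 72 = 588;  2124 + 588 = 2712;  6579 + 2712 = 9291;  17023 + 9291 = 26314
588 + 72 = 660;  2712 + 660 = 3372;  9291 + 3372 = 12663;  26314 + 12663 = 38977
660 + 72 = 732;  3372 + 732 = 4104;  12663 + 4104 = 16767;  38977 + 16767 = 55744
732 + 72 = 804;  4104 + 804 = 4908;  16767 + 4908 = 21675;  55744 + 21675 = 77419

77419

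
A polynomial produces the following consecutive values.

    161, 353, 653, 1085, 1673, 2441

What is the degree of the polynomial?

First differences: 192, 300, 432, 588, 768
Second differences: 108, 132, 156, 180
Third differences: 24, 24, 24
The third differences are constant, so the polynomial has degree 3.

3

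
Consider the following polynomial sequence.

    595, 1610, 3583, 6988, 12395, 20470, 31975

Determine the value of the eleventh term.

D1: 1015, 1973, 3405, 5407, 8075, 11505
D2: 958, 1432, 2002, 2668, 3430
D3: 474, 570, 666, 762
D4: 96, 96, 96
Fourth differences constant at 96.
762 + 96 = 858;  3430 + 858 = 4288;  11505 + 4288 = 15793;  31975 + 15793 = 47768
858 + 96 = 954;  4288 + 954 = 5242;  15793 + 5242 = 21035;  47768 + 21035 = 68803
954 + 96 = 1050;  5242 + 1050 = 6292;  21035 + 6292 = 27327;  68803 + 27327 = 96130
1050 + 96 = 1146;  6292 + 1146 = 7438;  27327 + 7438 = 34765;  96130 + 34765 = 130895

130895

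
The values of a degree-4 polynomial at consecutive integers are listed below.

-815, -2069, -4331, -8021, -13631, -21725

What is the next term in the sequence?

-32939

First differences: -1254 , -2262 , -3690 , -5610 , -8094
Second differences: -1008 , -1428 , -1920 , -2484
Third differences: -420 , -492 , -564
Fourth differences: -72 , -72
Fourth differences constant at -72.
-564 − 72 = -636;  -2484 − 636 = -3120;  -8094 − 3120 = -11214;  -21725 − 11214 = -32939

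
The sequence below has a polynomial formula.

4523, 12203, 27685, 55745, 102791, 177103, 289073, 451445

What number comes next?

679555

7680  15482  28060  47046  74312  111970  162372
7802  12578  18986  27266  37658  50402
4776  6408  8280  10392  12744
1632  1872  2112  2352
240  240  240
The fifth differences are constant (240).
2352 + 240 = 2592;  12744 + 2592 = 15336;  50402 + 15336 = 65738;  162372 + 65738 = 228110;  451445 + 228110 = 679555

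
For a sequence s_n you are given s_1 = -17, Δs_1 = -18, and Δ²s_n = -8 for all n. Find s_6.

-187

Build the table forward from the leading diagonal:
Δ²: -8, -8, -8, -8, -8, -8
Δ: -18, -26, -34, -42, -50, -58
s: -17, -35, -61, -95, -137, -187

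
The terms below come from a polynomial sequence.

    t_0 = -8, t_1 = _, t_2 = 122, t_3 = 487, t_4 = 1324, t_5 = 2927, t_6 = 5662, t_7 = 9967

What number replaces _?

Using the last 6 terms:
D1: 365, 837, 1603, 2735, 4305
D2: 472, 766, 1132, 1570
D3: 294, 366, 438
D4: 72, 72
Constant fourth difference = 72.
Extend backward: 294 − 72 = 222;  472 − 222 = 250;  365 − 250 = 115;  122 − 115 = 7

7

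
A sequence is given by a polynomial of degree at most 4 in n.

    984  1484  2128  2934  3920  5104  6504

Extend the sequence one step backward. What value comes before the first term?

D1: 500  644  806  986  1184  1400
D2: 144  162  180  198  216
D3: 18  18  18  18
The third differences are constant at 18.
Work back: 144 − 18 = 126;  500 − 126 = 374;  984 − 374 = 610

610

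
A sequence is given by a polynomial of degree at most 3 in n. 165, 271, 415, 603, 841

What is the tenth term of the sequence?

D1: 106 , 144 , 188 , 238
D2: 38 , 44 , 50
D3: 6 , 6
The third differences are constant (6).
50 + 6 = 56;  238 + 56 = 294;  841 + 294 = 1135
56 + 6 = 62;  294 + 62 = 356;  1135 + 356 = 1491
62 + 6 = 68;  356 + 68 = 424;  1491 + 424 = 1915
68 + 6 = 74;  424 + 74 = 498;  1915 + 498 = 2413
74 + 6 = 80;  498 + 80 = 578;  2413 + 578 = 2991

2991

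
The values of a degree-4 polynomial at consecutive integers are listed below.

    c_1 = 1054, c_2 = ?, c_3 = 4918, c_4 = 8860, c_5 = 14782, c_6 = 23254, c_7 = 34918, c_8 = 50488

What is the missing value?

Using the last 6 terms:
Δ: 3942  5922  8472  11664  15570
Δ²: 1980  2550  3192  3906
Δ³: 570  642  714
Δ⁴: 72  72
Constant fourth difference = 72.
Extend backward: 570 − 72 = 498;  1980 − 498 = 1482;  3942 − 1482 = 2460;  4918 − 2460 = 2458

2458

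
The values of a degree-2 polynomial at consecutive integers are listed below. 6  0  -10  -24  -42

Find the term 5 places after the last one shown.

-192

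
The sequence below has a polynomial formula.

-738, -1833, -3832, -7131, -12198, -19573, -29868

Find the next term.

-43767

D1: -1095, -1999, -3299, -5067, -7375, -10295
D2: -904, -1300, -1768, -2308, -2920
D3: -396, -468, -540, -612
D4: -72, -72, -72
The fourth differences are constant (-72).
-612 − 72 = -684;  -2920 − 684 = -3604;  -10295 − 3604 = -13899;  -29868 − 13899 = -43767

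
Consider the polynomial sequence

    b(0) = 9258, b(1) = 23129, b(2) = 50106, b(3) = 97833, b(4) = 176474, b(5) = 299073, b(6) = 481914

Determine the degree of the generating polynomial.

Δ: 13871, 26977, 47727, 78641, 122599, 182841
Δ²: 13106, 20750, 30914, 43958, 60242
Δ³: 7644, 10164, 13044, 16284
Δ⁴: 2520, 2880, 3240
Δ⁵: 360, 360
The fifth differences are constant, so the polynomial has degree 5.

5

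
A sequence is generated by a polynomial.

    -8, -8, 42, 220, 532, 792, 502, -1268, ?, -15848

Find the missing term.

-6000

Using the first 8 terms:
Δ: 0  50  178  312  260  -290  -1770
Δ²: 50  128  134  -52  -550  -1480
Δ³: 78  6  -186  -498  -930
Δ⁴: -72  -192  -312  -432
Δ⁵: -120  -120  -120
Constant fifth difference = -120.
Extend forward: -432 − 120 = -552;  -930 − 552 = -1482;  -1480 − 1482 = -2962;  -1770 − 2962 = -4732;  -1268 − 4732 = -6000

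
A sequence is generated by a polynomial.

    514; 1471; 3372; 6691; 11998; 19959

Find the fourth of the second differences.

2654

D1: 957, 1901, 3319, 5307, 7961
D2: 944, 1418, 1988, 2654
D3: 474, 570, 666
D4: 96, 96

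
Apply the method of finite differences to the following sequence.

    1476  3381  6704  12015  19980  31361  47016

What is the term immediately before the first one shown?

1905, 3323, 5311, 7965, 11381, 15655
1418, 1988, 2654, 3416, 4274
570, 666, 762, 858
96, 96, 96
The fourth differences are constant at 96.
Work back: 570 − 96 = 474;  1418 − 474 = 944;  1905 − 944 = 961;  1476 − 961 = 515

515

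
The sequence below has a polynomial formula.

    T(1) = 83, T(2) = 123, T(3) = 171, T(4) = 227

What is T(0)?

First differences: 40  48  56
Second differences: 8  8
The second differences are constant at 8.
Work back: 40 − 8 = 32;  83 − 32 = 51

51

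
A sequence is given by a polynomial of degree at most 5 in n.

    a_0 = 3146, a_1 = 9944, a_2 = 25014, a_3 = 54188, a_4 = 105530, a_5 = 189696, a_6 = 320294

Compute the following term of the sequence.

Δ: 6798, 15070, 29174, 51342, 84166, 130598
Δ²: 8272, 14104, 22168, 32824, 46432
Δ³: 5832, 8064, 10656, 13608
Δ⁴: 2232, 2592, 2952
Δ⁵: 360, 360
Constant fifth difference = 360, so extend:
2952 + 360 = 3312;  13608 + 3312 = 16920;  46432 + 16920 = 63352;  130598 + 63352 = 193950;  320294 + 193950 = 514244

514244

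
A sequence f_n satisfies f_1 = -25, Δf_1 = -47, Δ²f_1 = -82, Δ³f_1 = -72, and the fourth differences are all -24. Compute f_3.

Build the table forward from the leading diagonal:
Δ⁴: -24, -24, -24
Δ³: -72, -96, -120
Δ²: -82, -154, -250
Δ: -47, -129, -283
f: -25, -72, -201

-201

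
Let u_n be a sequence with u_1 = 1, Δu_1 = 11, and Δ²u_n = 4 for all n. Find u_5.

69

Build the table forward from the leading diagonal:
Δ²: 4, 4, 4, 4, 4
Δ: 11, 15, 19, 23, 27
u: 1, 12, 27, 46, 69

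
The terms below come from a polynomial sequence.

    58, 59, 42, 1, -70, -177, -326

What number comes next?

Δ: 1  -17  -41  -71  -107  -149
Δ²: -18  -24  -30  -36  -42
Δ³: -6  -6  -6  -6
Constant third difference = -6, so extend:
-42 − 6 = -48;  -149 − 48 = -197;  -326 − 197 = -523

-523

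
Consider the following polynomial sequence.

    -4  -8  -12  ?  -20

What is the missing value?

-16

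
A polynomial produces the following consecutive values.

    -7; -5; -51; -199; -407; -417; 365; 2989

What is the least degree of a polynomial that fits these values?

5

2, -46, -148, -208, -10, 782, 2624
-48, -102, -60, 198, 792, 1842
-54, 42, 258, 594, 1050
96, 216, 336, 456
120, 120, 120
The fifth differences are constant, so the polynomial has degree 5.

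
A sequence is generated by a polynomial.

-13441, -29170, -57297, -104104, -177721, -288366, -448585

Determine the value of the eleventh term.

-1931041

D1: -15729, -28127, -46807, -73617, -110645, -160219
D2: -12398, -18680, -26810, -37028, -49574
D3: -6282, -8130, -10218, -12546
D4: -1848, -2088, -2328
D5: -240, -240
Constant fifth difference = -240, so extend:
-2328 − 240 = -2568;  -12546 − 2568 = -15114;  -49574 − 15114 = -64688;  -160219 − 64688 = -224907;  -448585 − 224907 = -673492
-2568 − 240 = -2808;  -15114 − 2808 = -17922;  -64688 − 17922 = -82610;  -224907 − 82610 = -307517;  -673492 − 307517 = -981009
-2808 − 240 = -3048;  -17922 − 3048 = -20970;  -82610 − 20970 = -103580;  -307517 − 103580 = -411097;  -981009 − 411097 = -1392106
-3048 − 240 = -3288;  -20970 − 3288 = -24258;  -103580 − 24258 = -127838;  -411097 − 127838 = -538935;  -1392106 − 538935 = -1931041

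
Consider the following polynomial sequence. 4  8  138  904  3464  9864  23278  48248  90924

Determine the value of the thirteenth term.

631408

Δ: 4, 130, 766, 2560, 6400, 13414, 24970, 42676
Δ²: 126, 636, 1794, 3840, 7014, 11556, 17706
Δ³: 510, 1158, 2046, 3174, 4542, 6150
Δ⁴: 648, 888, 1128, 1368, 1608
Δ⁵: 240, 240, 240, 240
The fifth differences are constant (240).
1608 + 240 = 1848;  6150 + 1848 = 7998;  17706 + 7998 = 25704;  42676 + 25704 = 68380;  90924 + 68380 = 159304
1848 + 240 = 2088;  7998 + 2088 = 10086;  25704 + 10086 = 35790;  68380 + 35790 = 104170;  159304 + 104170 = 263474
2088 + 240 = 2328;  10086 + 2328 = 12414;  35790 + 12414 = 48204;  104170 + 48204 = 152374;  263474 + 152374 = 415848
2328 + 240 = 2568;  12414 + 2568 = 14982;  48204 + 14982 = 63186;  152374 + 63186 = 215560;  415848 + 215560 = 631408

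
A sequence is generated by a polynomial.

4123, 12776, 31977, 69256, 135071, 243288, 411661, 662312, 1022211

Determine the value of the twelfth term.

3109896

8653, 19201, 37279, 65815, 108217, 168373, 250651, 359899
10548, 18078, 28536, 42402, 60156, 82278, 109248
7530, 10458, 13866, 17754, 22122, 26970
2928, 3408, 3888, 4368, 4848
480, 480, 480, 480
The fifth differences are constant (480).
4848 + 480 = 5328;  26970 + 5328 = 32298;  109248 + 32298 = 141546;  359899 + 141546 = 501445;  1022211 + 501445 = 1523656
5328 + 480 = 5808;  32298 + 5808 = 38106;  141546 + 38106 = 179652;  501445 + 179652 = 681097;  1523656 + 681097 = 2204753
5808 + 480 = 6288;  38106 + 6288 = 44394;  179652 + 44394 = 224046;  681097 + 224046 = 905143;  2204753 + 905143 = 3109896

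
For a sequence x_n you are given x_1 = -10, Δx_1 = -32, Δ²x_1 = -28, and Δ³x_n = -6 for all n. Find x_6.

-510

Build the table forward from the leading diagonal:
Third differences: -6, -6, -6, -6, -6, -6
Second differences: -28, -34, -40, -46, -52, -58
First differences: -32, -60, -94, -134, -180, -232
x: -10, -42, -102, -196, -330, -510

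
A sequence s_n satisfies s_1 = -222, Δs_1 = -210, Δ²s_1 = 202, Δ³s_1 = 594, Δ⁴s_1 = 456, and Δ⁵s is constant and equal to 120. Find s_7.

20988

Build the table forward from the leading diagonal:
Fifth differences: 120  120  120  120  120  120  120
Fourth differences: 456  576  696  816  936  1056  1176
Third differences: 594  1050  1626  2322  3138  4074  5130
Second differences: 202  796  1846  3472  5794  8932  13006
First differences: -210  -8  788  2634  6106  11900  20832
s: -222  -432  -440  348  2982  9088  20988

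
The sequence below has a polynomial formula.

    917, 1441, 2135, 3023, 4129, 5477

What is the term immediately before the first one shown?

539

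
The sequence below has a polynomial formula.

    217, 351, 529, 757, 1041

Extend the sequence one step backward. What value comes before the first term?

First differences: 134  178  228  284
Second differences: 44  50  56
Third differences: 6  6
The third differences are constant at 6.
Work back: 44 − 6 = 38;  134 − 38 = 96;  217 − 96 = 121

121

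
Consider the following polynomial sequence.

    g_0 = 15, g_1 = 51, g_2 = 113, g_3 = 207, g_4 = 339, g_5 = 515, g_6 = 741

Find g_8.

1367

First differences: 36  62  94  132  176  226
Second differences: 26  32  38  44  50
Third differences: 6  6  6  6
Constant third difference = 6, so extend:
50 + 6 = 56;  226 + 56 = 282;  741 + 282 = 1023
56 + 6 = 62;  282 + 62 = 344;  1023 + 344 = 1367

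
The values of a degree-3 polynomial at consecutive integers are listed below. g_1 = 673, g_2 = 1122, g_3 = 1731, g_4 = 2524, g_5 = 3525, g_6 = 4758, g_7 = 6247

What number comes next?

Δ: 449  609  793  1001  1233  1489
Δ²: 160  184  208  232  256
Δ³: 24  24  24  24
Third differences constant at 24.
256 + 24 = 280;  1489 + 280 = 1769;  6247 + 1769 = 8016

8016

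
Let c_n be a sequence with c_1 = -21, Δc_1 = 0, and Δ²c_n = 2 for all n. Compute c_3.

Build the table forward from the leading diagonal:
D2: 2, 2, 2
D1: 0, 2, 4
c: -21, -21, -19

-19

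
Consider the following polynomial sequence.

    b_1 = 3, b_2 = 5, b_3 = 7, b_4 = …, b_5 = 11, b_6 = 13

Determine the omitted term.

Using the first 3 terms:
2, 2
Constant first difference = 2.
Extend forward: 7 + 2 = 9

9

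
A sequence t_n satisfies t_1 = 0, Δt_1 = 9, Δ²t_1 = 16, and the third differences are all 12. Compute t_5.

180

Build the table forward from the leading diagonal:
Δ³: 12  12  12  12  12
Δ²: 16  28  40  52  64
Δ: 9  25  53  93  145
t: 0  9  34  87  180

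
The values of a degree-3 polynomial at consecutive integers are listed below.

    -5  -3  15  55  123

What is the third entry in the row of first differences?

40

D1: 2, 18, 40, 68
D2: 16, 22, 28
D3: 6, 6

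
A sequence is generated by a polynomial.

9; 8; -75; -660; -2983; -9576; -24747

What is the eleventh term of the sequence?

Δ: -1  -83  -585  -2323  -6593  -15171
Δ²: -82  -502  -1738  -4270  -8578
Δ³: -420  -1236  -2532  -4308
Δ⁴: -816  -1296  -1776
Δ⁵: -480  -480
Fifth differences constant at -480.
-1776 − 480 = -2256;  -4308 − 2256 = -6564;  -8578 − 6564 = -15142;  -15171 − 15142 = -30313;  -24747 − 30313 = -55060
-2256 − 480 = -2736;  -6564 − 2736 = -9300;  -15142 − 9300 = -24442;  -30313 − 24442 = -54755;  -55060 − 54755 = -109815
-2736 − 480 = -3216;  -9300 − 3216 = -12516;  -24442 − 12516 = -36958;  -54755 − 36958 = -91713;  -109815 − 91713 = -201528
-3216 − 480 = -3696;  -12516 − 3696 = -16212;  -36958 − 16212 = -53170;  -91713 − 53170 = -144883;  -201528 − 144883 = -346411

-346411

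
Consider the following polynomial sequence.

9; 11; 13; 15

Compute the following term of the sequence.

2, 2, 2
The first differences are constant (2).
15 + 2 = 17

17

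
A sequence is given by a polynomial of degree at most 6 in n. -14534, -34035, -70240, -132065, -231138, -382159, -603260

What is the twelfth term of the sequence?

D1: -19501, -36205, -61825, -99073, -151021, -221101
D2: -16704, -25620, -37248, -51948, -70080
D3: -8916, -11628, -14700, -18132
D4: -2712, -3072, -3432
D5: -360, -360
Fifth differences constant at -360.
-3432 − 360 = -3792;  -18132 − 3792 = -21924;  -70080 − 21924 = -92004;  -221101 − 92004 = -313105;  -603260 − 313105 = -916365
-3792 − 360 = -4152;  -21924 − 4152 = -26076;  -92004 − 26076 = -118080;  -313105 − 118080 = -431185;  -916365 − 431185 = -1347550
-4152 − 360 = -4512;  -26076 − 4512 = -30588;  -118080 − 30588 = -148668;  -431185 − 148668 = -579853;  -1347550 − 579853 = -1927403
-4512 − 360 = -4872;  -30588 − 4872 = -35460;  -148668 − 35460 = -184128;  -579853 − 184128 = -763981;  -1927403 − 763981 = -2691384
-4872 − 360 = -5232;  -35460 − 5232 = -40692;  -184128 − 40692 = -224820;  -763981 − 224820 = -988801;  -2691384 − 988801 = -3680185

-3680185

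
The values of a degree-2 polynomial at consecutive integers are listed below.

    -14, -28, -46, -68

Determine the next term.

-94

Δ: -14, -18, -22
Δ²: -4, -4
Second differences constant at -4.
-22 − 4 = -26;  -68 − 26 = -94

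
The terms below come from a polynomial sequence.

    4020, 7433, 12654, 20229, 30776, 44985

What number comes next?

D1: 3413 , 5221 , 7575 , 10547 , 14209
D2: 1808 , 2354 , 2972 , 3662
D3: 546 , 618 , 690
D4: 72 , 72
Fourth differences constant at 72.
690 + 72 = 762;  3662 + 762 = 4424;  14209 + 4424 = 18633;  44985 + 18633 = 63618

63618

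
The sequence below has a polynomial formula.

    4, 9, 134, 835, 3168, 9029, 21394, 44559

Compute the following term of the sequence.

84380

First differences: 5  125  701  2333  5861  12365  23165
Second differences: 120  576  1632  3528  6504  10800
Third differences: 456  1056  1896  2976  4296
Fourth differences: 600  840  1080  1320
Fifth differences: 240  240  240
Fifth differences constant at 240.
1320 + 240 = 1560;  4296 + 1560 = 5856;  10800 + 5856 = 16656;  23165 + 16656 = 39821;  44559 + 39821 = 84380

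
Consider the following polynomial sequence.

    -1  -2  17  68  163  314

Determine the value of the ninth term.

1223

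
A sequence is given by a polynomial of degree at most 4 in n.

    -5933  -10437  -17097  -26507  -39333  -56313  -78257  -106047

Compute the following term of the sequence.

-140637

D1: -4504, -6660, -9410, -12826, -16980, -21944, -27790
D2: -2156, -2750, -3416, -4154, -4964, -5846
D3: -594, -666, -738, -810, -882
D4: -72, -72, -72, -72
Constant fourth difference = -72, so extend:
-882 − 72 = -954;  -5846 − 954 = -6800;  -27790 − 6800 = -34590;  -106047 − 34590 = -140637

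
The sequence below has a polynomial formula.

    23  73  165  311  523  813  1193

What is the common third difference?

12

Δ: 50, 92, 146, 212, 290, 380
Δ²: 42, 54, 66, 78, 90
Δ³: 12, 12, 12, 12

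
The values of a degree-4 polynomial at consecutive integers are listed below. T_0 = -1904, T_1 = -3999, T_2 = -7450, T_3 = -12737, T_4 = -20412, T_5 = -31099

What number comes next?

-45494

Δ: -2095, -3451, -5287, -7675, -10687
Δ²: -1356, -1836, -2388, -3012
Δ³: -480, -552, -624
Δ⁴: -72, -72
The fourth differences are constant (-72).
-624 − 72 = -696;  -3012 − 696 = -3708;  -10687 − 3708 = -14395;  -31099 − 14395 = -45494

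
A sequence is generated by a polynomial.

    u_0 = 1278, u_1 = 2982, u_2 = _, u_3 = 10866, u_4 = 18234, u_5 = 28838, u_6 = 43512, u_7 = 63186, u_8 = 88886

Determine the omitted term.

5996

Using the last 6 terms:
Δ: 7368, 10604, 14674, 19674, 25700
Δ²: 3236, 4070, 5000, 6026
Δ³: 834, 930, 1026
Δ⁴: 96, 96
Constant fourth difference = 96.
Extend backward: 834 − 96 = 738;  3236 − 738 = 2498;  7368 − 2498 = 4870;  10866 − 4870 = 5996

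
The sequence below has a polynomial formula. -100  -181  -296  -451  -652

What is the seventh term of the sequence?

-1216

-81, -115, -155, -201
-34, -40, -46
-6, -6
Third differences constant at -6.
-46 − 6 = -52;  -201 − 52 = -253;  -652 − 253 = -905
-52 − 6 = -58;  -253 − 58 = -311;  -905 − 311 = -1216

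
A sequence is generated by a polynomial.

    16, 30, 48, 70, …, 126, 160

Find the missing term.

Using the first 4 terms:
First differences: 14  18  22
Second differences: 4  4
Constant second difference = 4.
Extend forward: 22 + 4 = 26;  70 + 26 = 96

96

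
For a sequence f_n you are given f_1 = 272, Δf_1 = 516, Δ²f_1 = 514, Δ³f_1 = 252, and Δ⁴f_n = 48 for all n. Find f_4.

3614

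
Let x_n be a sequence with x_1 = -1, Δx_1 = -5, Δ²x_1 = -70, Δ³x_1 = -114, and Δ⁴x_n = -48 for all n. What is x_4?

-340

Build the table forward from the leading diagonal:
Δ⁴: -48, -48, -48, -48
Δ³: -114, -162, -210, -258
Δ²: -70, -184, -346, -556
Δ: -5, -75, -259, -605
x: -1, -6, -81, -340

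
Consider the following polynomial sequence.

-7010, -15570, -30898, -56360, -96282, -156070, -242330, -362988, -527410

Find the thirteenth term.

-1867178

D1: -8560, -15328, -25462, -39922, -59788, -86260, -120658, -164422
D2: -6768, -10134, -14460, -19866, -26472, -34398, -43764
D3: -3366, -4326, -5406, -6606, -7926, -9366
D4: -960, -1080, -1200, -1320, -1440
D5: -120, -120, -120, -120
The fifth differences are constant (-120).
-1440 − 120 = -1560;  -9366 − 1560 = -10926;  -43764 − 10926 = -54690;  -164422 − 54690 = -219112;  -527410 − 219112 = -746522
-1560 − 120 = -1680;  -10926 − 1680 = -12606;  -54690 − 12606 = -67296;  -219112 − 67296 = -286408;  -746522 − 286408 = -1032930
-1680 − 120 = -1800;  -12606 − 1800 = -14406;  -67296 − 14406 = -81702;  -286408 − 81702 = -368110;  -1032930 − 368110 = -1401040
-1800 − 120 = -1920;  -14406 − 1920 = -16326;  -81702 − 16326 = -98028;  -368110 − 98028 = -466138;  -1401040 − 466138 = -1867178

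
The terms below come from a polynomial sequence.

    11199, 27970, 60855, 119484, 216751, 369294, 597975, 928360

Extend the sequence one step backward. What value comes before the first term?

16771  32885  58629  97267  152543  228681  330385
16114  25744  38638  55276  76138  101704
9630  12894  16638  20862  25566
3264  3744  4224  4704
480  480  480
The fifth differences are constant at 480.
Work back: 3264 − 480 = 2784;  9630 − 2784 = 6846;  16114 − 6846 = 9268;  16771 − 9268 = 7503;  11199 − 7503 = 3696

3696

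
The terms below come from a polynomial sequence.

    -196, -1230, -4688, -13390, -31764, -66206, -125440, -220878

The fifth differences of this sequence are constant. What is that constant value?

-360

D1: -1034, -3458, -8702, -18374, -34442, -59234, -95438
D2: -2424, -5244, -9672, -16068, -24792, -36204
D3: -2820, -4428, -6396, -8724, -11412
D4: -1608, -1968, -2328, -2688
D5: -360, -360, -360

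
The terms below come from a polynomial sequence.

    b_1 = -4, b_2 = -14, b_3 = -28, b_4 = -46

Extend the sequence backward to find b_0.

2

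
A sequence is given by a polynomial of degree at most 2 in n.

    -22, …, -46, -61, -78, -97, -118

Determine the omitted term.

Using the last 5 terms:
D1: -15  -17  -19  -21
D2: -2  -2  -2
Constant second difference = -2.
Extend backward: -15 + 2 = -13;  -46 + 13 = -33

-33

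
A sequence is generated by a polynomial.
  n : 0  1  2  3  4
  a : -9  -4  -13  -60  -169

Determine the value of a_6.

First differences: 5  -9  -47  -109
Second differences: -14  -38  -62
Third differences: -24  -24
Third differences constant at -24.
-62 − 24 = -86;  -109 − 86 = -195;  -169 − 195 = -364
-86 − 24 = -110;  -195 − 110 = -305;  -364 − 305 = -669

-669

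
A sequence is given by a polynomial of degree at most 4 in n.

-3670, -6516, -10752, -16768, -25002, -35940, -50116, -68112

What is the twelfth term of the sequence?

-191616

Δ: -2846  -4236  -6016  -8234  -10938  -14176  -17996
Δ²: -1390  -1780  -2218  -2704  -3238  -3820
Δ³: -390  -438  -486  -534  -582
Δ⁴: -48  -48  -48  -48
The fourth differences are constant (-48).
-582 − 48 = -630;  -3820 − 630 = -4450;  -17996 − 4450 = -22446;  -68112 − 22446 = -90558
-630 − 48 = -678;  -4450 − 678 = -5128;  -22446 − 5128 = -27574;  -90558 − 27574 = -118132
-678 − 48 = -726;  -5128 − 726 = -5854;  -27574 − 5854 = -33428;  -118132 − 33428 = -151560
-726 − 48 = -774;  -5854 − 774 = -6628;  -33428 − 6628 = -40056;  -151560 − 40056 = -191616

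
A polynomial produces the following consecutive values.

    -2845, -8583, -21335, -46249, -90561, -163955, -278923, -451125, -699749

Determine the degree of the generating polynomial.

-5738, -12752, -24914, -44312, -73394, -114968, -172202, -248624
-7014, -12162, -19398, -29082, -41574, -57234, -76422
-5148, -7236, -9684, -12492, -15660, -19188
-2088, -2448, -2808, -3168, -3528
-360, -360, -360, -360
The fifth differences are constant, so the polynomial has degree 5.

5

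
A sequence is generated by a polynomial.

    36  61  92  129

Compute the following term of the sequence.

172

Δ: 25, 31, 37
Δ²: 6, 6
Second differences constant at 6.
37 + 6 = 43;  129 + 43 = 172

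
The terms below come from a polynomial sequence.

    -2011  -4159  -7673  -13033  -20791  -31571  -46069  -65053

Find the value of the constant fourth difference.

-72

Δ: -2148, -3514, -5360, -7758, -10780, -14498, -18984
Δ²: -1366, -1846, -2398, -3022, -3718, -4486
Δ³: -480, -552, -624, -696, -768
Δ⁴: -72, -72, -72, -72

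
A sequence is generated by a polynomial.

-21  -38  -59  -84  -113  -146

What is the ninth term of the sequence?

-269

Δ: -17, -21, -25, -29, -33
Δ²: -4, -4, -4, -4
Constant second difference = -4, so extend:
-33 − 4 = -37;  -146 − 37 = -183
-37 − 4 = -41;  -183 − 41 = -224
-41 − 4 = -45;  -224 − 45 = -269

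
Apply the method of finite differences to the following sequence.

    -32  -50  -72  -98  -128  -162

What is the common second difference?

D1: -18, -22, -26, -30, -34
D2: -4, -4, -4, -4

-4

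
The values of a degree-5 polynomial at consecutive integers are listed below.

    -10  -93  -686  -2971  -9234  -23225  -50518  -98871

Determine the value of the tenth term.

-302869

D1: -83, -593, -2285, -6263, -13991, -27293, -48353
D2: -510, -1692, -3978, -7728, -13302, -21060
D3: -1182, -2286, -3750, -5574, -7758
D4: -1104, -1464, -1824, -2184
D5: -360, -360, -360
Fifth differences constant at -360.
-2184 − 360 = -2544;  -7758 − 2544 = -10302;  -21060 − 10302 = -31362;  -48353 − 31362 = -79715;  -98871 − 79715 = -178586
-2544 − 360 = -2904;  -10302 − 2904 = -13206;  -31362 − 13206 = -44568;  -79715 − 44568 = -124283;  -178586 − 124283 = -302869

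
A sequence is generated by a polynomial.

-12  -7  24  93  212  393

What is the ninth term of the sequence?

1428

Δ: 5 , 31 , 69 , 119 , 181
Δ²: 26 , 38 , 50 , 62
Δ³: 12 , 12 , 12
Third differences constant at 12.
62 + 12 = 74;  181 + 74 = 255;  393 + 255 = 648
74 + 12 = 86;  255 + 86 = 341;  648 + 341 = 989
86 + 12 = 98;  341 + 98 = 439;  989 + 439 = 1428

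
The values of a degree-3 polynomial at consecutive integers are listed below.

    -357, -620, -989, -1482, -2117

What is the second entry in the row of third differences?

-18

D1: -263, -369, -493, -635
D2: -106, -124, -142
D3: -18, -18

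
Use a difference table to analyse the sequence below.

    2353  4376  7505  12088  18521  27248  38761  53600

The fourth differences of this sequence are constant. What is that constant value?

48

Δ: 2023, 3129, 4583, 6433, 8727, 11513, 14839
Δ²: 1106, 1454, 1850, 2294, 2786, 3326
Δ³: 348, 396, 444, 492, 540
Δ⁴: 48, 48, 48, 48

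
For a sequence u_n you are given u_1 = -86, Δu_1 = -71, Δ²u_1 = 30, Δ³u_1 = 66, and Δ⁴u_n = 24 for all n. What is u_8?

Build the table forward from the leading diagonal:
Δ⁴: 24, 24, 24, 24, 24, 24, 24, 24
Δ³: 66, 90, 114, 138, 162, 186, 210, 234
Δ²: 30, 96, 186, 300, 438, 600, 786, 996
Δ: -71, -41, 55, 241, 541, 979, 1579, 2365
u: -86, -157, -198, -143, 98, 639, 1618, 3197

3197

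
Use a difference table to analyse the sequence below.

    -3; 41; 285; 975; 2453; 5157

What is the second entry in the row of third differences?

342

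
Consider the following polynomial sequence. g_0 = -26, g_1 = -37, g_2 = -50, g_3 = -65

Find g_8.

-170

Δ: -11, -13, -15
Δ²: -2, -2
Second differences constant at -2.
-15 − 2 = -17;  -65 − 17 = -82
-17 − 2 = -19;  -82 − 19 = -101
-19 − 2 = -21;  -101 − 21 = -122
-21 − 2 = -23;  -122 − 23 = -145
-23 − 2 = -25;  -145 − 25 = -170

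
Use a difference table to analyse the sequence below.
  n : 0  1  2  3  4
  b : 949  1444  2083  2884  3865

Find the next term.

Δ: 495  639  801  981
Δ²: 144  162  180
Δ³: 18  18
Third differences constant at 18.
180 + 18 = 198;  981 + 198 = 1179;  3865 + 1179 = 5044

5044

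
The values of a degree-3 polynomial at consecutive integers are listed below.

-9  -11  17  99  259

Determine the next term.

First differences: -2  28  82  160
Second differences: 30  54  78
Third differences: 24  24
Third differences constant at 24.
78 + 24 = 102;  160 + 102 = 262;  259 + 262 = 521

521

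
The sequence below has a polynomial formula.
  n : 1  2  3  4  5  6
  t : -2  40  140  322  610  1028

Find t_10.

4480

42  100  182  288  418
58  82  106  130
24  24  24
Third differences constant at 24.
130 + 24 = 154;  418 + 154 = 572;  1028 + 572 = 1600
154 + 24 = 178;  572 + 178 = 750;  1600 + 750 = 2350
178 + 24 = 202;  750 + 202 = 952;  2350 + 952 = 3302
202 + 24 = 226;  952 + 226 = 1178;  3302 + 1178 = 4480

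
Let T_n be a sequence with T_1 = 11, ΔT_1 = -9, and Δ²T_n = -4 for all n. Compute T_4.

-28

Build the table forward from the leading diagonal:
Δ²: -4, -4, -4, -4
Δ: -9, -13, -17, -21
T: 11, 2, -11, -28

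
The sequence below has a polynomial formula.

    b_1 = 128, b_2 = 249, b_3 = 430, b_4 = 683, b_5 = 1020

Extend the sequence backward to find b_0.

First differences: 121, 181, 253, 337
Second differences: 60, 72, 84
Third differences: 12, 12
The third differences are constant at 12.
Work back: 60 − 12 = 48;  121 − 48 = 73;  128 − 73 = 55

55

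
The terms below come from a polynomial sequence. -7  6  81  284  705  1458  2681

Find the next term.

4536

13  75  203  421  753  1223
62  128  218  332  470
66  90  114  138
24  24  24
Fourth differences constant at 24.
138 + 24 = 162;  470 + 162 = 632;  1223 + 632 = 1855;  2681 + 1855 = 4536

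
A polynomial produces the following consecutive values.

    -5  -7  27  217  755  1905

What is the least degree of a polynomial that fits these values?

4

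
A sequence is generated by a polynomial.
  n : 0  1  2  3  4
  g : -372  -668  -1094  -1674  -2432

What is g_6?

D1: -296  -426  -580  -758
D2: -130  -154  -178
D3: -24  -24
Third differences constant at -24.
-178 − 24 = -202;  -758 − 202 = -960;  -2432 − 960 = -3392
-202 − 24 = -226;  -960 − 226 = -1186;  -3392 − 1186 = -4578

-4578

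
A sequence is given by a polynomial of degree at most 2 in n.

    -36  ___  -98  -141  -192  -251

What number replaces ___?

-63

Using the last 4 terms:
First differences: -43  -51  -59
Second differences: -8  -8
Constant second difference = -8.
Extend backward: -43 + 8 = -35;  -98 + 35 = -63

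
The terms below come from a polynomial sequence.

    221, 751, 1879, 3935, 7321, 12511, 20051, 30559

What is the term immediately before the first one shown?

31

530  1128  2056  3386  5190  7540  10508
598  928  1330  1804  2350  2968
330  402  474  546  618
72  72  72  72
The fourth differences are constant at 72.
Work back: 330 − 72 = 258;  598 − 258 = 340;  530 − 340 = 190;  221 − 190 = 31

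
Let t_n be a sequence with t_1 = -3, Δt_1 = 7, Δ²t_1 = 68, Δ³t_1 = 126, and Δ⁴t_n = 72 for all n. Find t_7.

Build the table forward from the leading diagonal:
D4: 72, 72, 72, 72, 72, 72, 72
D3: 126, 198, 270, 342, 414, 486, 558
D2: 68, 194, 392, 662, 1004, 1418, 1904
D1: 7, 75, 269, 661, 1323, 2327, 3745
t: -3, 4, 79, 348, 1009, 2332, 4659

4659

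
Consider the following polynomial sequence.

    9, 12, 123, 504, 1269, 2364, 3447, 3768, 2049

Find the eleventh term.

First differences: 3, 111, 381, 765, 1095, 1083, 321, -1719
Second differences: 108, 270, 384, 330, -12, -762, -2040
Third differences: 162, 114, -54, -342, -750, -1278
Fourth differences: -48, -168, -288, -408, -528
Fifth differences: -120, -120, -120, -120
Constant fifth difference = -120, so extend:
-528 − 120 = -648;  -1278 − 648 = -1926;  -2040 − 1926 = -3966;  -1719 − 3966 = -5685;  2049 − 5685 = -3636
-648 − 120 = -768;  -1926 − 768 = -2694;  -3966 − 2694 = -6660;  -5685 − 6660 = -12345;  -3636 − 12345 = -15981

-15981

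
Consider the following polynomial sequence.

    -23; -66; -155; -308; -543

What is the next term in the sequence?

-878

-43 , -89 , -153 , -235
-46 , -64 , -82
-18 , -18
Third differences constant at -18.
-82 − 18 = -100;  -235 − 100 = -335;  -543 − 335 = -878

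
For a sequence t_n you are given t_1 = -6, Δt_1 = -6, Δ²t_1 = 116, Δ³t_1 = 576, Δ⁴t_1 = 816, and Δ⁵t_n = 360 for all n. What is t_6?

11324

Build the table forward from the leading diagonal:
Fifth differences: 360, 360, 360, 360, 360, 360
Fourth differences: 816, 1176, 1536, 1896, 2256, 2616
Third differences: 576, 1392, 2568, 4104, 6000, 8256
Second differences: 116, 692, 2084, 4652, 8756, 14756
First differences: -6, 110, 802, 2886, 7538, 16294
t: -6, -12, 98, 900, 3786, 11324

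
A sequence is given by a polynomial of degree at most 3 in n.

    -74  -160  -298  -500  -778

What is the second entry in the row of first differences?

-138

Δ: -86, -138, -202, -278
Δ²: -52, -64, -76
Δ³: -12, -12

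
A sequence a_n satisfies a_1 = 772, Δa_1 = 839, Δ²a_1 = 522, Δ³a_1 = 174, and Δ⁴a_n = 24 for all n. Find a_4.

5029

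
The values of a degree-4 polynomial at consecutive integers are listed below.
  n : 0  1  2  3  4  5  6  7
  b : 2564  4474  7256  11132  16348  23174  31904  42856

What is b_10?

92584

First differences: 1910, 2782, 3876, 5216, 6826, 8730, 10952
Second differences: 872, 1094, 1340, 1610, 1904, 2222
Third differences: 222, 246, 270, 294, 318
Fourth differences: 24, 24, 24, 24
Constant fourth difference = 24, so extend:
318 + 24 = 342;  2222 + 342 = 2564;  10952 + 2564 = 13516;  42856 + 13516 = 56372
342 + 24 = 366;  2564 + 366 = 2930;  13516 + 2930 = 16446;  56372 + 16446 = 72818
366 + 24 = 390;  2930 + 390 = 3320;  16446 + 3320 = 19766;  72818 + 19766 = 92584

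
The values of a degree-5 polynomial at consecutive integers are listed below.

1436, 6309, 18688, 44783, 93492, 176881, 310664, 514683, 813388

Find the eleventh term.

1818576

4873  12379  26095  48709  83389  133783  204019  298705
7506  13716  22614  34680  50394  70236  94686
6210  8898  12066  15714  19842  24450
2688  3168  3648  4128  4608
480  480  480  480
The fifth differences are constant (480).
4608 + 480 = 5088;  24450 + 5088 = 29538;  94686 + 29538 = 124224;  298705 + 124224 = 422929;  813388 + 422929 = 1236317
5088 + 480 = 5568;  29538 + 5568 = 35106;  124224 + 35106 = 159330;  422929 + 159330 = 582259;  1236317 + 582259 = 1818576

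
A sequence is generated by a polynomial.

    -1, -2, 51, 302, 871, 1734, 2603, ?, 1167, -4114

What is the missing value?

Using the first 7 terms:
Δ: -1, 53, 251, 569, 863, 869
Δ²: 54, 198, 318, 294, 6
Δ³: 144, 120, -24, -288
Δ⁴: -24, -144, -264
Δ⁵: -120, -120
Constant fifth difference = -120.
Extend forward: -264 − 120 = -384;  -288 − 384 = -672;  6 − 672 = -666;  869 − 666 = 203;  2603 + 203 = 2806

2806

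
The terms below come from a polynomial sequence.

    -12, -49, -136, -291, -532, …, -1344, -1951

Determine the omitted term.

Using the first 5 terms:
First differences: -37  -87  -155  -241
Second differences: -50  -68  -86
Third differences: -18  -18
Constant third difference = -18.
Extend forward: -86 − 18 = -104;  -241 − 104 = -345;  -532 − 345 = -877

-877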